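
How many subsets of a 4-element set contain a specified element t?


Subsets of A containing t correspond to subsets of A \ {t}, which has 3 elements.
Count = 2^(n-1) = 2^3
= 8

Number of subsets containing t = 8


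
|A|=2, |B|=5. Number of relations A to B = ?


A relation from A to B is any subset of A × B.
|A × B| = 2 × 5 = 10
# relations = 2^|A × B| = 2^10 = 1024

Number of relations = 1024


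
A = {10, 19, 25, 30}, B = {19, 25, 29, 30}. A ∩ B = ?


A ∩ B = elements in both A and B
A = {10, 19, 25, 30}
B = {19, 25, 29, 30}
A ∩ B = {19, 25, 30}

A ∩ B = {19, 25, 30}


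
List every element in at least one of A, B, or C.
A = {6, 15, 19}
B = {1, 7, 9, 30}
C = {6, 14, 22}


A ∪ B = {1, 6, 7, 9, 15, 19, 30}
(A ∪ B) ∪ C = {1, 6, 7, 9, 14, 15, 19, 22, 30}

A ∪ B ∪ C = {1, 6, 7, 9, 14, 15, 19, 22, 30}


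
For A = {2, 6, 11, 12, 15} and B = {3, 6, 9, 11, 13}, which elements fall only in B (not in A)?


A = {2, 6, 11, 12, 15}
B = {3, 6, 9, 11, 13}
Region: only in B (not in A)
Elements: {3, 9, 13}

Elements only in B (not in A): {3, 9, 13}


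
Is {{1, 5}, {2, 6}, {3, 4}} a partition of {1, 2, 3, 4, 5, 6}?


A partition requires: (1) non-empty parts, (2) pairwise disjoint, (3) union = U
Parts: {1, 5}, {2, 6}, {3, 4}
Union of parts: {1, 2, 3, 4, 5, 6}
U = {1, 2, 3, 4, 5, 6}
All non-empty? True
Pairwise disjoint? True
Covers U? True

Yes, valid partition


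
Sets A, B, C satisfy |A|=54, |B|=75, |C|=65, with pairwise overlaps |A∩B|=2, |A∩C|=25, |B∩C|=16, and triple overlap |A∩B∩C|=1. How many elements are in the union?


|A∪B∪C| = |A|+|B|+|C| - |A∩B|-|A∩C|-|B∩C| + |A∩B∩C|
= 54+75+65 - 2-25-16 + 1
= 194 - 43 + 1
= 152

|A ∪ B ∪ C| = 152


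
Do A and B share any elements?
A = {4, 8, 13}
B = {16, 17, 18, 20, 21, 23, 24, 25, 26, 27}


Disjoint means A ∩ B = ∅.
A ∩ B = ∅
A ∩ B = ∅, so A and B are disjoint.

No — A and B share no elements (A ∩ B = ∅), so they are disjoint


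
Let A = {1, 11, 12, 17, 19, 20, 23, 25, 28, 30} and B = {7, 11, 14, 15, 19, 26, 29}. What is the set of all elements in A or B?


A ∪ B = all elements in A or B (or both)
A = {1, 11, 12, 17, 19, 20, 23, 25, 28, 30}
B = {7, 11, 14, 15, 19, 26, 29}
A ∪ B = {1, 7, 11, 12, 14, 15, 17, 19, 20, 23, 25, 26, 28, 29, 30}

A ∪ B = {1, 7, 11, 12, 14, 15, 17, 19, 20, 23, 25, 26, 28, 29, 30}


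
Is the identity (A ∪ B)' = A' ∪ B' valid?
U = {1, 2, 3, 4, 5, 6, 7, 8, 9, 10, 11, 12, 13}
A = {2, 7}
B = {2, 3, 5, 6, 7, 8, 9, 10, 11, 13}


LHS: A ∪ B = {2, 3, 5, 6, 7, 8, 9, 10, 11, 13}
(A ∪ B)' = U \ (A ∪ B) = {1, 4, 12}
A' = {1, 3, 4, 5, 6, 8, 9, 10, 11, 12, 13}, B' = {1, 4, 12}
Claimed RHS: A' ∪ B' = {1, 3, 4, 5, 6, 8, 9, 10, 11, 12, 13}
Identity is INVALID: LHS = {1, 4, 12} but the RHS claimed here equals {1, 3, 4, 5, 6, 8, 9, 10, 11, 12, 13}. The correct form is (A ∪ B)' = A' ∩ B'.

Identity is invalid: (A ∪ B)' = {1, 4, 12} but A' ∪ B' = {1, 3, 4, 5, 6, 8, 9, 10, 11, 12, 13}. The correct De Morgan law is (A ∪ B)' = A' ∩ B'.


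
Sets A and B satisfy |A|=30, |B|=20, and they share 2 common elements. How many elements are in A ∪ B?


|A ∪ B| = |A| + |B| - |A ∩ B|
= 30 + 20 - 2
= 48

|A ∪ B| = 48


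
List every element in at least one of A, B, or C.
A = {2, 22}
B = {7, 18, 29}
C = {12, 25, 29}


A ∪ B = {2, 7, 18, 22, 29}
(A ∪ B) ∪ C = {2, 7, 12, 18, 22, 25, 29}

A ∪ B ∪ C = {2, 7, 12, 18, 22, 25, 29}


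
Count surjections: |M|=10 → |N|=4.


n = |M| = 10, k = |N| = 4. Surjections via inclusion-exclusion:
S(n,k) = Σ(-1)^i × C(k,i) × (k-i)^n, i=0 to k
i=0: (-1)^0×C(4,0)×4^10 = 1048576
i=1: (-1)^1×C(4,1)×3^10 = -236196
i=2: (-1)^2×C(4,2)×2^10 = 6144
i=3: (-1)^3×C(4,3)×1^10 = -4
i=4: (-1)^4×C(4,4)×0^10 = 0
Total = 818520

Number of surjections = 818520


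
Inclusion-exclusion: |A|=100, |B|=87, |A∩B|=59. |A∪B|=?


|A ∪ B| = |A| + |B| - |A ∩ B|
= 100 + 87 - 59
= 128

|A ∪ B| = 128


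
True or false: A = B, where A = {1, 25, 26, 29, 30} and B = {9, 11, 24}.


Two sets are equal iff they have exactly the same elements.
A = {1, 25, 26, 29, 30}
B = {9, 11, 24}
Differences: {1, 9, 11, 24, 25, 26, 29, 30}
A ≠ B

No, A ≠ B


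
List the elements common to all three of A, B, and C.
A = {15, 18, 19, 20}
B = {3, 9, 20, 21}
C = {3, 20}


A ∩ B = {20}
(A ∩ B) ∩ C = {20}

A ∩ B ∩ C = {20}


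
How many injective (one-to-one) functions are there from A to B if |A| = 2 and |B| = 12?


An injection sends each of |A| = 2 inputs to a distinct output in B.
# injections = |B|·(|B|-1)·…·(|B|-|A|+1) = 12! / (12 - 2)!
= 12 × 11
= 132

Number of injections = 132


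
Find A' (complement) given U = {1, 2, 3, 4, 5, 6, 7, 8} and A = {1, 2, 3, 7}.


Aᶜ = U \ A = elements in U but not in A
U = {1, 2, 3, 4, 5, 6, 7, 8}
A = {1, 2, 3, 7}
Aᶜ = {4, 5, 6, 8}

Aᶜ = {4, 5, 6, 8}


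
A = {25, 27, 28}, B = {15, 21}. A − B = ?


A \ B = elements in A but not in B
A = {25, 27, 28}
B = {15, 21}
Remove from A any elements in B
A \ B = {25, 27, 28}

A \ B = {25, 27, 28}


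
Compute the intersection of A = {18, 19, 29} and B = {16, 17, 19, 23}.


A ∩ B = elements in both A and B
A = {18, 19, 29}
B = {16, 17, 19, 23}
A ∩ B = {19}

A ∩ B = {19}


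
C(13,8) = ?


C(n,k) = n! / (k!(n-k)!)
C(13,8) = 13! / (8!5!)
= 1287

C(13,8) = 1287


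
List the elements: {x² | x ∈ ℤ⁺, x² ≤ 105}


Checking each candidate:
Condition: positive perfect squares ≤ 105
Result = {1, 4, 9, 16, 25, 36, 49, 64, 81, 100}

{1, 4, 9, 16, 25, 36, 49, 64, 81, 100}


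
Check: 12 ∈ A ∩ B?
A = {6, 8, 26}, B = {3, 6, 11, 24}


A = {6, 8, 26}, B = {3, 6, 11, 24}
A ∩ B = elements in both A and B
A ∩ B = {6}
Checking if 12 ∈ A ∩ B
12 is not in A ∩ B → False

12 ∉ A ∩ B


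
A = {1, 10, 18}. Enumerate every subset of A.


|A| = 3, so |P(A)| = 2^3 = 8
Enumerate subsets by cardinality (0 to 3):
∅, {1}, {10}, {18}, {1, 10}, {1, 18}, {10, 18}, {1, 10, 18}

P(A) has 8 subsets: ∅, {1}, {10}, {18}, {1, 10}, {1, 18}, {10, 18}, {1, 10, 18}


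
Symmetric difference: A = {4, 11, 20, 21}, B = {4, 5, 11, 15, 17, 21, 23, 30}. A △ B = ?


A △ B = (A \ B) ∪ (B \ A) = elements in exactly one of A or B
A \ B = {20}
B \ A = {5, 15, 17, 23, 30}
A △ B = {5, 15, 17, 20, 23, 30}

A △ B = {5, 15, 17, 20, 23, 30}


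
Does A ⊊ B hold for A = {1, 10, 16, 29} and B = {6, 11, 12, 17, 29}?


A ⊂ B requires: A ⊆ B AND A ≠ B.
A ⊆ B? No
A ⊄ B, so A is not a proper subset.

No, A is not a proper subset of B


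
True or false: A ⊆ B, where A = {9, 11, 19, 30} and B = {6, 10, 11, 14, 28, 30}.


A ⊆ B means every element of A is in B.
Elements in A not in B: {9, 19}
So A ⊄ B.

No, A ⊄ B


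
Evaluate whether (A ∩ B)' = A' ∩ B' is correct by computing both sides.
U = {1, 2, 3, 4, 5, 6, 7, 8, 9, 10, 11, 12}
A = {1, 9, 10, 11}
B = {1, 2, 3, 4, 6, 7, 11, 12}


LHS: A ∩ B = {1, 11}
(A ∩ B)' = U \ (A ∩ B) = {2, 3, 4, 5, 6, 7, 8, 9, 10, 12}
A' = {2, 3, 4, 5, 6, 7, 8, 12}, B' = {5, 8, 9, 10}
Claimed RHS: A' ∩ B' = {5, 8}
Identity is INVALID: LHS = {2, 3, 4, 5, 6, 7, 8, 9, 10, 12} but the RHS claimed here equals {5, 8}. The correct form is (A ∩ B)' = A' ∪ B'.

Identity is invalid: (A ∩ B)' = {2, 3, 4, 5, 6, 7, 8, 9, 10, 12} but A' ∩ B' = {5, 8}. The correct De Morgan law is (A ∩ B)' = A' ∪ B'.


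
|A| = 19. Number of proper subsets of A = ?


Total subsets = 2^n = 2^19 = 524288
Proper subsets exclude the set itself: 2^n - 1
= 524288 - 1
= 524287

Number of proper subsets = 524287


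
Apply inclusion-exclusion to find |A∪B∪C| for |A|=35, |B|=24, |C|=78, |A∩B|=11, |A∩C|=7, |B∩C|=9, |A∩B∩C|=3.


|A∪B∪C| = |A|+|B|+|C| - |A∩B|-|A∩C|-|B∩C| + |A∩B∩C|
= 35+24+78 - 11-7-9 + 3
= 137 - 27 + 3
= 113

|A ∪ B ∪ C| = 113


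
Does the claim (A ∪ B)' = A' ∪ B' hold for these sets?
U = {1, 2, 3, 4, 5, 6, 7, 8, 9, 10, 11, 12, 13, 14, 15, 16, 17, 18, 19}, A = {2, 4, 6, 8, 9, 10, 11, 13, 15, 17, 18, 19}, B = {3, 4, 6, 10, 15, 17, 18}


LHS: A ∪ B = {2, 3, 4, 6, 8, 9, 10, 11, 13, 15, 17, 18, 19}
(A ∪ B)' = U \ (A ∪ B) = {1, 5, 7, 12, 14, 16}
A' = {1, 3, 5, 7, 12, 14, 16}, B' = {1, 2, 5, 7, 8, 9, 11, 12, 13, 14, 16, 19}
Claimed RHS: A' ∪ B' = {1, 2, 3, 5, 7, 8, 9, 11, 12, 13, 14, 16, 19}
Identity is INVALID: LHS = {1, 5, 7, 12, 14, 16} but the RHS claimed here equals {1, 2, 3, 5, 7, 8, 9, 11, 12, 13, 14, 16, 19}. The correct form is (A ∪ B)' = A' ∩ B'.

Identity is invalid: (A ∪ B)' = {1, 5, 7, 12, 14, 16} but A' ∪ B' = {1, 2, 3, 5, 7, 8, 9, 11, 12, 13, 14, 16, 19}. The correct De Morgan law is (A ∪ B)' = A' ∩ B'.


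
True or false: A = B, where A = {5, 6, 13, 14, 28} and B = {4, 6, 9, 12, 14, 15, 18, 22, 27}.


Two sets are equal iff they have exactly the same elements.
A = {5, 6, 13, 14, 28}
B = {4, 6, 9, 12, 14, 15, 18, 22, 27}
Differences: {4, 5, 9, 12, 13, 15, 18, 22, 27, 28}
A ≠ B

No, A ≠ B


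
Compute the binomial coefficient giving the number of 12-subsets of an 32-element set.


C(n,k) = n! / (k!(n-k)!)
C(32,12) = 32! / (12!20!)
= 225792840

C(32,12) = 225792840


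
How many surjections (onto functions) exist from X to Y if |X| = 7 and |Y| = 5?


n = |X| = 7, k = |Y| = 5. Surjections via inclusion-exclusion:
S(n,k) = Σ(-1)^i × C(k,i) × (k-i)^n, i=0 to k
i=0: (-1)^0×C(5,0)×5^7 = 78125
i=1: (-1)^1×C(5,1)×4^7 = -81920
i=2: (-1)^2×C(5,2)×3^7 = 21870
i=3: (-1)^3×C(5,3)×2^7 = -1280
i=4: (-1)^4×C(5,4)×1^7 = 5
i=5: (-1)^5×C(5,5)×0^7 = 0
Total = 16800

Number of surjections = 16800


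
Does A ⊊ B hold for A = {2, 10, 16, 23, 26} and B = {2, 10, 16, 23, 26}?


A ⊂ B requires: A ⊆ B AND A ≠ B.
A ⊆ B? Yes
A = B? Yes
A = B, so A is not a PROPER subset.

No, A is not a proper subset of B


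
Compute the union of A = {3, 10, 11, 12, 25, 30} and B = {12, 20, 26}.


A ∪ B = all elements in A or B (or both)
A = {3, 10, 11, 12, 25, 30}
B = {12, 20, 26}
A ∪ B = {3, 10, 11, 12, 20, 25, 26, 30}

A ∪ B = {3, 10, 11, 12, 20, 25, 26, 30}


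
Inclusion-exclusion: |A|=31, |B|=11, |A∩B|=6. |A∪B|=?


|A ∪ B| = |A| + |B| - |A ∩ B|
= 31 + 11 - 6
= 36

|A ∪ B| = 36


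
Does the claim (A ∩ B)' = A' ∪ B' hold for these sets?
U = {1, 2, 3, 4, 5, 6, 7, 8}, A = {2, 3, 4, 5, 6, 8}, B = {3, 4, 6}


LHS: A ∩ B = {3, 4, 6}
(A ∩ B)' = U \ (A ∩ B) = {1, 2, 5, 7, 8}
A' = {1, 7}, B' = {1, 2, 5, 7, 8}
Claimed RHS: A' ∪ B' = {1, 2, 5, 7, 8}
Identity is VALID: LHS = RHS = {1, 2, 5, 7, 8} ✓

Identity is valid. (A ∩ B)' = A' ∪ B' = {1, 2, 5, 7, 8}


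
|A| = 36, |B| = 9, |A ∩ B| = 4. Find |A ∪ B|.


|A ∪ B| = |A| + |B| - |A ∩ B|
= 36 + 9 - 4
= 41

|A ∪ B| = 41


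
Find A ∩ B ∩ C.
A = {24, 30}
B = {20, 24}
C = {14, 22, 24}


A ∩ B = {24}
(A ∩ B) ∩ C = {24}

A ∩ B ∩ C = {24}


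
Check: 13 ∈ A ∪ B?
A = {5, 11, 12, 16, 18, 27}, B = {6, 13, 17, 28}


A = {5, 11, 12, 16, 18, 27}, B = {6, 13, 17, 28}
A ∪ B = all elements in A or B
A ∪ B = {5, 6, 11, 12, 13, 16, 17, 18, 27, 28}
Checking if 13 ∈ A ∪ B
13 is in A ∪ B → True

13 ∈ A ∪ B


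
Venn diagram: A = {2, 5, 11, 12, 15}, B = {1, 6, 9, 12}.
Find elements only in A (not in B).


A = {2, 5, 11, 12, 15}
B = {1, 6, 9, 12}
Region: only in A (not in B)
Elements: {2, 5, 11, 15}

Elements only in A (not in B): {2, 5, 11, 15}


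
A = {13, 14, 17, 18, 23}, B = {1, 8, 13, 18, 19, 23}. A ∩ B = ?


A ∩ B = elements in both A and B
A = {13, 14, 17, 18, 23}
B = {1, 8, 13, 18, 19, 23}
A ∩ B = {13, 18, 23}

A ∩ B = {13, 18, 23}


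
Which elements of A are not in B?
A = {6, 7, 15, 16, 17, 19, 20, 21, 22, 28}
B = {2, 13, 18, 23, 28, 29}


A \ B = elements in A but not in B
A = {6, 7, 15, 16, 17, 19, 20, 21, 22, 28}
B = {2, 13, 18, 23, 28, 29}
Remove from A any elements in B
A \ B = {6, 7, 15, 16, 17, 19, 20, 21, 22}

A \ B = {6, 7, 15, 16, 17, 19, 20, 21, 22}


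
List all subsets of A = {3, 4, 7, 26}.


|A| = 4, so |P(A)| = 2^4 = 16
Enumerate subsets by cardinality (0 to 4):
∅, {3}, {4}, {7}, {26}, {3, 4}, {3, 7}, {3, 26}, {4, 7}, {4, 26}, {7, 26}, {3, 4, 7}, {3, 4, 26}, {3, 7, 26}, {4, 7, 26}, {3, 4, 7, 26}

P(A) has 16 subsets: ∅, {3}, {4}, {7}, {26}, {3, 4}, {3, 7}, {3, 26}, {4, 7}, {4, 26}, {7, 26}, {3, 4, 7}, {3, 4, 26}, {3, 7, 26}, {4, 7, 26}, {3, 4, 7, 26}


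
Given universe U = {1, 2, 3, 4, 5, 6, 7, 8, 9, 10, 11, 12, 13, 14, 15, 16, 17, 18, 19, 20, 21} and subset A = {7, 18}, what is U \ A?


Aᶜ = U \ A = elements in U but not in A
U = {1, 2, 3, 4, 5, 6, 7, 8, 9, 10, 11, 12, 13, 14, 15, 16, 17, 18, 19, 20, 21}
A = {7, 18}
Aᶜ = {1, 2, 3, 4, 5, 6, 8, 9, 10, 11, 12, 13, 14, 15, 16, 17, 19, 20, 21}

Aᶜ = {1, 2, 3, 4, 5, 6, 8, 9, 10, 11, 12, 13, 14, 15, 16, 17, 19, 20, 21}


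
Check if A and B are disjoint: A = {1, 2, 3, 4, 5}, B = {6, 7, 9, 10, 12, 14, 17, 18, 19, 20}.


Disjoint means A ∩ B = ∅.
A ∩ B = ∅
A ∩ B = ∅, so A and B are disjoint.

Yes, A and B are disjoint


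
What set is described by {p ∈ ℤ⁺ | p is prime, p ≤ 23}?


Checking each candidate:
Condition: primes ≤ 23
Result = {2, 3, 5, 7, 11, 13, 17, 19, 23}

{2, 3, 5, 7, 11, 13, 17, 19, 23}


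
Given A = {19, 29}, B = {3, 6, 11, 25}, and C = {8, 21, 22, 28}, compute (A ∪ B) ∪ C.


A ∪ B = {3, 6, 11, 19, 25, 29}
(A ∪ B) ∪ C = {3, 6, 8, 11, 19, 21, 22, 25, 28, 29}

A ∪ B ∪ C = {3, 6, 8, 11, 19, 21, 22, 25, 28, 29}


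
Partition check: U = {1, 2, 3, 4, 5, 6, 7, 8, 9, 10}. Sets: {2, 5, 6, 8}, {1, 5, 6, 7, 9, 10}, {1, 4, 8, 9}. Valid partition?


A partition requires: (1) non-empty parts, (2) pairwise disjoint, (3) union = U
Parts: {2, 5, 6, 8}, {1, 5, 6, 7, 9, 10}, {1, 4, 8, 9}
Union of parts: {1, 2, 4, 5, 6, 7, 8, 9, 10}
U = {1, 2, 3, 4, 5, 6, 7, 8, 9, 10}
All non-empty? True
Pairwise disjoint? False
Covers U? False

No, not a valid partition


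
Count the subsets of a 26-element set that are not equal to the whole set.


Total subsets = 2^n = 2^26 = 67108864
Proper subsets exclude the set itself: 2^n - 1
= 67108864 - 1
= 67108863

Number of proper subsets = 67108863


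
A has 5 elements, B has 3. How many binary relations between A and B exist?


A relation from A to B is any subset of A × B.
|A × B| = 5 × 3 = 15
# relations = 2^|A × B| = 2^15 = 32768

Number of relations = 32768


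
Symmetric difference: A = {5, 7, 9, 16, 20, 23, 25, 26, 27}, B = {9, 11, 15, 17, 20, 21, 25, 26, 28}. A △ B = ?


A △ B = (A \ B) ∪ (B \ A) = elements in exactly one of A or B
A \ B = {5, 7, 16, 23, 27}
B \ A = {11, 15, 17, 21, 28}
A △ B = {5, 7, 11, 15, 16, 17, 21, 23, 27, 28}

A △ B = {5, 7, 11, 15, 16, 17, 21, 23, 27, 28}


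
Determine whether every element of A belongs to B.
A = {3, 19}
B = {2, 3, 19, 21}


A ⊆ B means every element of A is in B.
All elements of A are in B.
So A ⊆ B.

Yes, A ⊆ B


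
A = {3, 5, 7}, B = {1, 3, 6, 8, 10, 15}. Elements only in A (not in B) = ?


A = {3, 5, 7}
B = {1, 3, 6, 8, 10, 15}
Region: only in A (not in B)
Elements: {5, 7}

Elements only in A (not in B): {5, 7}


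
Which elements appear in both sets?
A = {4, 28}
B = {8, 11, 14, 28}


A ∩ B = elements in both A and B
A = {4, 28}
B = {8, 11, 14, 28}
A ∩ B = {28}

A ∩ B = {28}


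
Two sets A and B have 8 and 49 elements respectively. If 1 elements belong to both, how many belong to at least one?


|A ∪ B| = |A| + |B| - |A ∩ B|
= 8 + 49 - 1
= 56

|A ∪ B| = 56


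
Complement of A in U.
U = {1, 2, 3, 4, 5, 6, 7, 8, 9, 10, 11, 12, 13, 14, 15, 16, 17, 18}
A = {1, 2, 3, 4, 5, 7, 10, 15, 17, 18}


Aᶜ = U \ A = elements in U but not in A
U = {1, 2, 3, 4, 5, 6, 7, 8, 9, 10, 11, 12, 13, 14, 15, 16, 17, 18}
A = {1, 2, 3, 4, 5, 7, 10, 15, 17, 18}
Aᶜ = {6, 8, 9, 11, 12, 13, 14, 16}

Aᶜ = {6, 8, 9, 11, 12, 13, 14, 16}


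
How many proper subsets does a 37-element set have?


Total subsets = 2^n = 2^37 = 137438953472
Proper subsets exclude the set itself: 2^n - 1
= 137438953472 - 1
= 137438953471

Number of proper subsets = 137438953471


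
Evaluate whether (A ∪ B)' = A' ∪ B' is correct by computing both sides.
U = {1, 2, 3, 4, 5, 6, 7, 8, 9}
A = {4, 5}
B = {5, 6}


LHS: A ∪ B = {4, 5, 6}
(A ∪ B)' = U \ (A ∪ B) = {1, 2, 3, 7, 8, 9}
A' = {1, 2, 3, 6, 7, 8, 9}, B' = {1, 2, 3, 4, 7, 8, 9}
Claimed RHS: A' ∪ B' = {1, 2, 3, 4, 6, 7, 8, 9}
Identity is INVALID: LHS = {1, 2, 3, 7, 8, 9} but the RHS claimed here equals {1, 2, 3, 4, 6, 7, 8, 9}. The correct form is (A ∪ B)' = A' ∩ B'.

Identity is invalid: (A ∪ B)' = {1, 2, 3, 7, 8, 9} but A' ∪ B' = {1, 2, 3, 4, 6, 7, 8, 9}. The correct De Morgan law is (A ∪ B)' = A' ∩ B'.


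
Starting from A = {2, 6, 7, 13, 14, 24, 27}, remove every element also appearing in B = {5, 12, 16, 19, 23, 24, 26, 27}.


A \ B = elements in A but not in B
A = {2, 6, 7, 13, 14, 24, 27}
B = {5, 12, 16, 19, 23, 24, 26, 27}
Remove from A any elements in B
A \ B = {2, 6, 7, 13, 14}

A \ B = {2, 6, 7, 13, 14}


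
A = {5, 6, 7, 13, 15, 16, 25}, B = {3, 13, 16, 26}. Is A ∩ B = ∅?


Disjoint means A ∩ B = ∅.
A ∩ B = {13, 16}
A ∩ B ≠ ∅, so A and B are NOT disjoint.

No, A and B are not disjoint (A ∩ B = {13, 16})


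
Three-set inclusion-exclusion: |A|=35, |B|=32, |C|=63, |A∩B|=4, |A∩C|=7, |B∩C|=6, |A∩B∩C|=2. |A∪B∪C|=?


|A∪B∪C| = |A|+|B|+|C| - |A∩B|-|A∩C|-|B∩C| + |A∩B∩C|
= 35+32+63 - 4-7-6 + 2
= 130 - 17 + 2
= 115

|A ∪ B ∪ C| = 115


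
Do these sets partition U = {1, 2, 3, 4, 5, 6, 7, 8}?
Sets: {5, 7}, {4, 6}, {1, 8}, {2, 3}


A partition requires: (1) non-empty parts, (2) pairwise disjoint, (3) union = U
Parts: {5, 7}, {4, 6}, {1, 8}, {2, 3}
Union of parts: {1, 2, 3, 4, 5, 6, 7, 8}
U = {1, 2, 3, 4, 5, 6, 7, 8}
All non-empty? True
Pairwise disjoint? True
Covers U? True

Yes, valid partition


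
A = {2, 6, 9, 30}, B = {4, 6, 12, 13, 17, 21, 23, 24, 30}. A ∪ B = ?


A ∪ B = all elements in A or B (or both)
A = {2, 6, 9, 30}
B = {4, 6, 12, 13, 17, 21, 23, 24, 30}
A ∪ B = {2, 4, 6, 9, 12, 13, 17, 21, 23, 24, 30}

A ∪ B = {2, 4, 6, 9, 12, 13, 17, 21, 23, 24, 30}


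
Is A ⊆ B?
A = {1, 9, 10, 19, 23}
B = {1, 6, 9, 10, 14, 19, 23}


A ⊆ B means every element of A is in B.
All elements of A are in B.
So A ⊆ B.

Yes, A ⊆ B


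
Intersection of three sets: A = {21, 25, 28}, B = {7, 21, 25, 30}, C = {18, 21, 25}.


A ∩ B = {21, 25}
(A ∩ B) ∩ C = {21, 25}

A ∩ B ∩ C = {21, 25}


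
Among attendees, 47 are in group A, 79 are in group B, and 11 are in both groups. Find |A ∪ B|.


|A ∪ B| = |A| + |B| - |A ∩ B|
= 47 + 79 - 11
= 115

|A ∪ B| = 115


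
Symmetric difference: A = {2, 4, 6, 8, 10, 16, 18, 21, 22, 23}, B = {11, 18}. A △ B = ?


A △ B = (A \ B) ∪ (B \ A) = elements in exactly one of A or B
A \ B = {2, 4, 6, 8, 10, 16, 21, 22, 23}
B \ A = {11}
A △ B = {2, 4, 6, 8, 10, 11, 16, 21, 22, 23}

A △ B = {2, 4, 6, 8, 10, 11, 16, 21, 22, 23}


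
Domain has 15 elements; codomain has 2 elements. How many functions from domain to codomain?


Each of |A| = 15 inputs maps to any of |B| = 2 outputs.
# functions = |B|^|A| = 2^15
= 32768

Number of functions = 32768


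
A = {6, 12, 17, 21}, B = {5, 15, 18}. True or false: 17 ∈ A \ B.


A = {6, 12, 17, 21}, B = {5, 15, 18}
A \ B = elements in A but not in B
A \ B = {6, 12, 17, 21}
Checking if 17 ∈ A \ B
17 is in A \ B → True

17 ∈ A \ B


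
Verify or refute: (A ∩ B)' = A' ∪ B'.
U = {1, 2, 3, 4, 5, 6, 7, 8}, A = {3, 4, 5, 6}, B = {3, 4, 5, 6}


LHS: A ∩ B = {3, 4, 5, 6}
(A ∩ B)' = U \ (A ∩ B) = {1, 2, 7, 8}
A' = {1, 2, 7, 8}, B' = {1, 2, 7, 8}
Claimed RHS: A' ∪ B' = {1, 2, 7, 8}
Identity is VALID: LHS = RHS = {1, 2, 7, 8} ✓

Identity is valid. (A ∩ B)' = A' ∪ B' = {1, 2, 7, 8}


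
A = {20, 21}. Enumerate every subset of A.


|A| = 2, so |P(A)| = 2^2 = 4
Enumerate subsets by cardinality (0 to 2):
∅, {20}, {21}, {20, 21}

P(A) has 4 subsets: ∅, {20}, {21}, {20, 21}


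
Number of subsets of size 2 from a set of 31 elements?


C(n,k) = n! / (k!(n-k)!)
C(31,2) = 31! / (2!29!)
= 465

C(31,2) = 465


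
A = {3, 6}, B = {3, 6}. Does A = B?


Two sets are equal iff they have exactly the same elements.
A = {3, 6}
B = {3, 6}
Same elements → A = B

Yes, A = B


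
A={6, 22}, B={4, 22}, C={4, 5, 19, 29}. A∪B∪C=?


A ∪ B = {4, 6, 22}
(A ∪ B) ∪ C = {4, 5, 6, 19, 22, 29}

A ∪ B ∪ C = {4, 5, 6, 19, 22, 29}


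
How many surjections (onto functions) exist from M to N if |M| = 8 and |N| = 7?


n = |M| = 8, k = |N| = 7. Surjections via inclusion-exclusion:
S(n,k) = Σ(-1)^i × C(k,i) × (k-i)^n, i=0 to k
i=0: (-1)^0×C(7,0)×7^8 = 5764801
i=1: (-1)^1×C(7,1)×6^8 = -11757312
i=2: (-1)^2×C(7,2)×5^8 = 8203125
i=3: (-1)^3×C(7,3)×4^8 = -2293760
i=4: (-1)^4×C(7,4)×3^8 = 229635
i=5: (-1)^5×C(7,5)×2^8 = -5376
i=6: (-1)^6×C(7,6)×1^8 = 7
i=7: (-1)^7×C(7,7)×0^8 = 0
Total = 141120

Number of surjections = 141120


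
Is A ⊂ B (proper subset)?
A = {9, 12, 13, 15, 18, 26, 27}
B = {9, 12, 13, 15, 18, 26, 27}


A ⊂ B requires: A ⊆ B AND A ≠ B.
A ⊆ B? Yes
A = B? Yes
A = B, so A is not a PROPER subset.

No, A is not a proper subset of B


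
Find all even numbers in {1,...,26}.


Checking each candidate:
Condition: even numbers in {1,...,26}
Result = {2, 4, 6, 8, 10, 12, 14, 16, 18, 20, 22, 24, 26}

{2, 4, 6, 8, 10, 12, 14, 16, 18, 20, 22, 24, 26}


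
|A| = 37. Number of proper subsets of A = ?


Total subsets = 2^n = 2^37 = 137438953472
Proper subsets exclude the set itself: 2^n - 1
= 137438953472 - 1
= 137438953471

Number of proper subsets = 137438953471


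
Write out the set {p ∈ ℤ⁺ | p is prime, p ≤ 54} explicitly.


Checking each candidate:
Condition: primes ≤ 54
Result = {2, 3, 5, 7, 11, 13, 17, 19, 23, 29, 31, 37, 41, 43, 47, 53}

{2, 3, 5, 7, 11, 13, 17, 19, 23, 29, 31, 37, 41, 43, 47, 53}


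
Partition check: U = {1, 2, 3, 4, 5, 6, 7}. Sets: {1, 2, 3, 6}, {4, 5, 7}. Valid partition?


A partition requires: (1) non-empty parts, (2) pairwise disjoint, (3) union = U
Parts: {1, 2, 3, 6}, {4, 5, 7}
Union of parts: {1, 2, 3, 4, 5, 6, 7}
U = {1, 2, 3, 4, 5, 6, 7}
All non-empty? True
Pairwise disjoint? True
Covers U? True

Yes, valid partition


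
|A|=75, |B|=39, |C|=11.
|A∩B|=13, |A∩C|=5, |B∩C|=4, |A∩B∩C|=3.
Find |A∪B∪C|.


|A∪B∪C| = |A|+|B|+|C| - |A∩B|-|A∩C|-|B∩C| + |A∩B∩C|
= 75+39+11 - 13-5-4 + 3
= 125 - 22 + 3
= 106

|A ∪ B ∪ C| = 106


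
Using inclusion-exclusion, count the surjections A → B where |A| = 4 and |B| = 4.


n = |A| = 4, k = |B| = 4. Surjections via inclusion-exclusion:
S(n,k) = Σ(-1)^i × C(k,i) × (k-i)^n, i=0 to k
i=0: (-1)^0×C(4,0)×4^4 = 256
i=1: (-1)^1×C(4,1)×3^4 = -324
i=2: (-1)^2×C(4,2)×2^4 = 96
i=3: (-1)^3×C(4,3)×1^4 = -4
i=4: (-1)^4×C(4,4)×0^4 = 0
Total = 24

Number of surjections = 24


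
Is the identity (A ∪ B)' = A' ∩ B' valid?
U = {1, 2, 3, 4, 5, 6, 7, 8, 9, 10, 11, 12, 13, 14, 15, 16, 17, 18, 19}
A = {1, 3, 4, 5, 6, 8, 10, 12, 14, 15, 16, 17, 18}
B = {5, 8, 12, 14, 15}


LHS: A ∪ B = {1, 3, 4, 5, 6, 8, 10, 12, 14, 15, 16, 17, 18}
(A ∪ B)' = U \ (A ∪ B) = {2, 7, 9, 11, 13, 19}
A' = {2, 7, 9, 11, 13, 19}, B' = {1, 2, 3, 4, 6, 7, 9, 10, 11, 13, 16, 17, 18, 19}
Claimed RHS: A' ∩ B' = {2, 7, 9, 11, 13, 19}
Identity is VALID: LHS = RHS = {2, 7, 9, 11, 13, 19} ✓

Identity is valid. (A ∪ B)' = A' ∩ B' = {2, 7, 9, 11, 13, 19}


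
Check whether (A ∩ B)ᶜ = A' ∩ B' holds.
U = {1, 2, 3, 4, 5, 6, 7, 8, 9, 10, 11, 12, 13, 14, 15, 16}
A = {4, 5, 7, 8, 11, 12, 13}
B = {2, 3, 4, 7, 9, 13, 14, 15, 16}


LHS: A ∩ B = {4, 7, 13}
(A ∩ B)' = U \ (A ∩ B) = {1, 2, 3, 5, 6, 8, 9, 10, 11, 12, 14, 15, 16}
A' = {1, 2, 3, 6, 9, 10, 14, 15, 16}, B' = {1, 5, 6, 8, 10, 11, 12}
Claimed RHS: A' ∩ B' = {1, 6, 10}
Identity is INVALID: LHS = {1, 2, 3, 5, 6, 8, 9, 10, 11, 12, 14, 15, 16} but the RHS claimed here equals {1, 6, 10}. The correct form is (A ∩ B)' = A' ∪ B'.

Identity is invalid: (A ∩ B)' = {1, 2, 3, 5, 6, 8, 9, 10, 11, 12, 14, 15, 16} but A' ∩ B' = {1, 6, 10}. The correct De Morgan law is (A ∩ B)' = A' ∪ B'.


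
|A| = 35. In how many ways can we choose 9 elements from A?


C(n,k) = n! / (k!(n-k)!)
C(35,9) = 35! / (9!26!)
= 70607460

C(35,9) = 70607460


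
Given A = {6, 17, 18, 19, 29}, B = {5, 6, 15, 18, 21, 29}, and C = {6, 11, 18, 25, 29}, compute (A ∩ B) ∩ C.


A ∩ B = {6, 18, 29}
(A ∩ B) ∩ C = {6, 18, 29}

A ∩ B ∩ C = {6, 18, 29}


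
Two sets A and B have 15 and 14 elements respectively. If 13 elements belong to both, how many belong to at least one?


|A ∪ B| = |A| + |B| - |A ∩ B|
= 15 + 14 - 13
= 16

|A ∪ B| = 16


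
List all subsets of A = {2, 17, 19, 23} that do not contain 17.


A subset of A that omits 17 is a subset of A \ {17}, so there are 2^(n-1) = 2^3 = 8 of them.
Subsets excluding 17: ∅, {2}, {19}, {23}, {2, 19}, {2, 23}, {19, 23}, {2, 19, 23}

Subsets excluding 17 (8 total): ∅, {2}, {19}, {23}, {2, 19}, {2, 23}, {19, 23}, {2, 19, 23}


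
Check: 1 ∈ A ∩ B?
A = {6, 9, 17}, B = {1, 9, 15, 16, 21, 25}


A = {6, 9, 17}, B = {1, 9, 15, 16, 21, 25}
A ∩ B = elements in both A and B
A ∩ B = {9}
Checking if 1 ∈ A ∩ B
1 is not in A ∩ B → False

1 ∉ A ∩ B


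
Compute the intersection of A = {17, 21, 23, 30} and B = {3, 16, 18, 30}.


A ∩ B = elements in both A and B
A = {17, 21, 23, 30}
B = {3, 16, 18, 30}
A ∩ B = {30}

A ∩ B = {30}


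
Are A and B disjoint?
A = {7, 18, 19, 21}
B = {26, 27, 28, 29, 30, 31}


Disjoint means A ∩ B = ∅.
A ∩ B = ∅
A ∩ B = ∅, so A and B are disjoint.

Yes, A and B are disjoint


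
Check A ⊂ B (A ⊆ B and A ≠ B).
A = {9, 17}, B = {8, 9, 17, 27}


A ⊂ B requires: A ⊆ B AND A ≠ B.
A ⊆ B? Yes
A = B? No
A ⊂ B: Yes (A is a proper subset of B)

Yes, A ⊂ B


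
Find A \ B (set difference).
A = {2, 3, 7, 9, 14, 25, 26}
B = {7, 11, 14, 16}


A \ B = elements in A but not in B
A = {2, 3, 7, 9, 14, 25, 26}
B = {7, 11, 14, 16}
Remove from A any elements in B
A \ B = {2, 3, 9, 25, 26}

A \ B = {2, 3, 9, 25, 26}


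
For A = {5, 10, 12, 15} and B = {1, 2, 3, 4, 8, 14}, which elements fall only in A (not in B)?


A = {5, 10, 12, 15}
B = {1, 2, 3, 4, 8, 14}
Region: only in A (not in B)
Elements: {5, 10, 12, 15}

Elements only in A (not in B): {5, 10, 12, 15}


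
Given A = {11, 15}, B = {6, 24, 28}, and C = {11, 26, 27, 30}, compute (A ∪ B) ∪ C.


A ∪ B = {6, 11, 15, 24, 28}
(A ∪ B) ∪ C = {6, 11, 15, 24, 26, 27, 28, 30}

A ∪ B ∪ C = {6, 11, 15, 24, 26, 27, 28, 30}


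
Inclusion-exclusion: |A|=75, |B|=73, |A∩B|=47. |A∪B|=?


|A ∪ B| = |A| + |B| - |A ∩ B|
= 75 + 73 - 47
= 101

|A ∪ B| = 101


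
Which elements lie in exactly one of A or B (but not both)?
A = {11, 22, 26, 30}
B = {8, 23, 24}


A △ B = (A \ B) ∪ (B \ A) = elements in exactly one of A or B
A \ B = {11, 22, 26, 30}
B \ A = {8, 23, 24}
A △ B = {8, 11, 22, 23, 24, 26, 30}

A △ B = {8, 11, 22, 23, 24, 26, 30}


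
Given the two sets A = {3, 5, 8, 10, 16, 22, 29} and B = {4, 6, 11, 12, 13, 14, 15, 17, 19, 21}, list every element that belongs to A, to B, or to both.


A ∪ B = all elements in A or B (or both)
A = {3, 5, 8, 10, 16, 22, 29}
B = {4, 6, 11, 12, 13, 14, 15, 17, 19, 21}
A ∪ B = {3, 4, 5, 6, 8, 10, 11, 12, 13, 14, 15, 16, 17, 19, 21, 22, 29}

A ∪ B = {3, 4, 5, 6, 8, 10, 11, 12, 13, 14, 15, 16, 17, 19, 21, 22, 29}


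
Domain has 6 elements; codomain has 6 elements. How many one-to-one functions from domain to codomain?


An injection sends each of |A| = 6 inputs to a distinct output in B.
# injections = |B|·(|B|-1)·…·(|B|-|A|+1) = 6! / (6 - 6)!
= 6 × 5 × 4 × 3 × 2 × 1
= 720

Number of injections = 720


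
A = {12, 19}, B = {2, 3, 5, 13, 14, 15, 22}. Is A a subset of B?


A ⊆ B means every element of A is in B.
Elements in A not in B: {12, 19}
So A ⊄ B.

No, A ⊄ B


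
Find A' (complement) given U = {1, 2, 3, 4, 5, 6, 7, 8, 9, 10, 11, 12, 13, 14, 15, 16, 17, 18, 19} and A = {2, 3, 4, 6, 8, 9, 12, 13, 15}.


Aᶜ = U \ A = elements in U but not in A
U = {1, 2, 3, 4, 5, 6, 7, 8, 9, 10, 11, 12, 13, 14, 15, 16, 17, 18, 19}
A = {2, 3, 4, 6, 8, 9, 12, 13, 15}
Aᶜ = {1, 5, 7, 10, 11, 14, 16, 17, 18, 19}

Aᶜ = {1, 5, 7, 10, 11, 14, 16, 17, 18, 19}


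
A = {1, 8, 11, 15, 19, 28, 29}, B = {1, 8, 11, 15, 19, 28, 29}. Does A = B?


Two sets are equal iff they have exactly the same elements.
A = {1, 8, 11, 15, 19, 28, 29}
B = {1, 8, 11, 15, 19, 28, 29}
Same elements → A = B

Yes, A = B


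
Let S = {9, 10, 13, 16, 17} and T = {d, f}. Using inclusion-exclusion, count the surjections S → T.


n = |S| = 5, k = |T| = 2. Surjections via inclusion-exclusion:
S(n,k) = Σ(-1)^i × C(k,i) × (k-i)^n, i=0 to k
i=0: (-1)^0×C(2,0)×2^5 = 32
i=1: (-1)^1×C(2,1)×1^5 = -2
i=2: (-1)^2×C(2,2)×0^5 = 0
Total = 30

Number of surjections = 30


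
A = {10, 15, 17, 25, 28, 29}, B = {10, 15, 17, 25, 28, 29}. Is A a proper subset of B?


A ⊂ B requires: A ⊆ B AND A ≠ B.
A ⊆ B? Yes
A = B? Yes
A = B, so A is not a PROPER subset.

No, A is not a proper subset of B


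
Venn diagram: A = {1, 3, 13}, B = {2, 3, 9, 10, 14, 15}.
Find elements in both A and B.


A = {1, 3, 13}
B = {2, 3, 9, 10, 14, 15}
Region: in both A and B
Elements: {3}

Elements in both A and B: {3}


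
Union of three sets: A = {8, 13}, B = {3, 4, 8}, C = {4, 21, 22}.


A ∪ B = {3, 4, 8, 13}
(A ∪ B) ∪ C = {3, 4, 8, 13, 21, 22}

A ∪ B ∪ C = {3, 4, 8, 13, 21, 22}


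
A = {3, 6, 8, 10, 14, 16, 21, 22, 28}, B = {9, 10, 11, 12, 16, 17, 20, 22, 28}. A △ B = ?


A △ B = (A \ B) ∪ (B \ A) = elements in exactly one of A or B
A \ B = {3, 6, 8, 14, 21}
B \ A = {9, 11, 12, 17, 20}
A △ B = {3, 6, 8, 9, 11, 12, 14, 17, 20, 21}

A △ B = {3, 6, 8, 9, 11, 12, 14, 17, 20, 21}


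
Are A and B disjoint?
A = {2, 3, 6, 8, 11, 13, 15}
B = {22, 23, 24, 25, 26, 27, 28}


Disjoint means A ∩ B = ∅.
A ∩ B = ∅
A ∩ B = ∅, so A and B are disjoint.

Yes, A and B are disjoint


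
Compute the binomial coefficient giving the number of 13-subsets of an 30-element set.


C(n,k) = n! / (k!(n-k)!)
C(30,13) = 30! / (13!17!)
= 119759850

C(30,13) = 119759850


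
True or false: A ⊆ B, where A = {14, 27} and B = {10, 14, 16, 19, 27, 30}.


A ⊆ B means every element of A is in B.
All elements of A are in B.
So A ⊆ B.

Yes, A ⊆ B


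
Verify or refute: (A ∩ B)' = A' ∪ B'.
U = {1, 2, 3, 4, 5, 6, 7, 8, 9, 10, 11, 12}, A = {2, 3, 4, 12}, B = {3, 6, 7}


LHS: A ∩ B = {3}
(A ∩ B)' = U \ (A ∩ B) = {1, 2, 4, 5, 6, 7, 8, 9, 10, 11, 12}
A' = {1, 5, 6, 7, 8, 9, 10, 11}, B' = {1, 2, 4, 5, 8, 9, 10, 11, 12}
Claimed RHS: A' ∪ B' = {1, 2, 4, 5, 6, 7, 8, 9, 10, 11, 12}
Identity is VALID: LHS = RHS = {1, 2, 4, 5, 6, 7, 8, 9, 10, 11, 12} ✓

Identity is valid. (A ∩ B)' = A' ∪ B' = {1, 2, 4, 5, 6, 7, 8, 9, 10, 11, 12}


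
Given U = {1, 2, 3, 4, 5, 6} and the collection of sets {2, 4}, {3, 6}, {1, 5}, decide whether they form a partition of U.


A partition requires: (1) non-empty parts, (2) pairwise disjoint, (3) union = U
Parts: {2, 4}, {3, 6}, {1, 5}
Union of parts: {1, 2, 3, 4, 5, 6}
U = {1, 2, 3, 4, 5, 6}
All non-empty? True
Pairwise disjoint? True
Covers U? True

Yes, valid partition


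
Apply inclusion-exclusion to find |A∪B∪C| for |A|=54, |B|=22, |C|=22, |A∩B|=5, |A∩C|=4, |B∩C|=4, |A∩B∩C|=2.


|A∪B∪C| = |A|+|B|+|C| - |A∩B|-|A∩C|-|B∩C| + |A∩B∩C|
= 54+22+22 - 5-4-4 + 2
= 98 - 13 + 2
= 87

|A ∪ B ∪ C| = 87


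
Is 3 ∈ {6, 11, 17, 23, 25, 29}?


A = {6, 11, 17, 23, 25, 29}
Checking if 3 is in A
3 is not in A → False

3 ∉ A


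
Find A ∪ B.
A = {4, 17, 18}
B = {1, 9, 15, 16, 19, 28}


A ∪ B = all elements in A or B (or both)
A = {4, 17, 18}
B = {1, 9, 15, 16, 19, 28}
A ∪ B = {1, 4, 9, 15, 16, 17, 18, 19, 28}

A ∪ B = {1, 4, 9, 15, 16, 17, 18, 19, 28}


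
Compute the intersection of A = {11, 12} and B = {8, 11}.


A ∩ B = elements in both A and B
A = {11, 12}
B = {8, 11}
A ∩ B = {11}

A ∩ B = {11}


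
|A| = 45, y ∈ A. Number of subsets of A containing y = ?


Subsets of A containing y correspond to subsets of A \ {y}, which has 44 elements.
Count = 2^(n-1) = 2^44
= 17592186044416

Number of subsets containing y = 17592186044416


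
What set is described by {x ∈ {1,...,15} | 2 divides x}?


Checking each candidate:
Condition: multiples of 2 in {1,...,15}
Result = {2, 4, 6, 8, 10, 12, 14}

{2, 4, 6, 8, 10, 12, 14}


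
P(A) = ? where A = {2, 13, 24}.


|A| = 3, so |P(A)| = 2^3 = 8
Enumerate subsets by cardinality (0 to 3):
∅, {2}, {13}, {24}, {2, 13}, {2, 24}, {13, 24}, {2, 13, 24}

P(A) has 8 subsets: ∅, {2}, {13}, {24}, {2, 13}, {2, 24}, {13, 24}, {2, 13, 24}


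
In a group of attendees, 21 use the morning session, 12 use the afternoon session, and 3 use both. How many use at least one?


|A ∪ B| = |A| + |B| - |A ∩ B|
= 21 + 12 - 3
= 30

|A ∪ B| = 30


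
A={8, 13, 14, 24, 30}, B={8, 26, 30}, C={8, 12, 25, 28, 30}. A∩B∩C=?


A ∩ B = {8, 30}
(A ∩ B) ∩ C = {8, 30}

A ∩ B ∩ C = {8, 30}


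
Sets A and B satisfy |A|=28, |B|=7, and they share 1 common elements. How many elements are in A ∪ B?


|A ∪ B| = |A| + |B| - |A ∩ B|
= 28 + 7 - 1
= 34

|A ∪ B| = 34


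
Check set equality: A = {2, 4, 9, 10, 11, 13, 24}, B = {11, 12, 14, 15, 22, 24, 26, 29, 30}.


Two sets are equal iff they have exactly the same elements.
A = {2, 4, 9, 10, 11, 13, 24}
B = {11, 12, 14, 15, 22, 24, 26, 29, 30}
Differences: {2, 4, 9, 10, 12, 13, 14, 15, 22, 26, 29, 30}
A ≠ B

No, A ≠ B


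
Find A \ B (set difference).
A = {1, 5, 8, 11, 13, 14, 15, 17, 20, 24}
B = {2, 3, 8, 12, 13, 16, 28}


A \ B = elements in A but not in B
A = {1, 5, 8, 11, 13, 14, 15, 17, 20, 24}
B = {2, 3, 8, 12, 13, 16, 28}
Remove from A any elements in B
A \ B = {1, 5, 11, 14, 15, 17, 20, 24}

A \ B = {1, 5, 11, 14, 15, 17, 20, 24}


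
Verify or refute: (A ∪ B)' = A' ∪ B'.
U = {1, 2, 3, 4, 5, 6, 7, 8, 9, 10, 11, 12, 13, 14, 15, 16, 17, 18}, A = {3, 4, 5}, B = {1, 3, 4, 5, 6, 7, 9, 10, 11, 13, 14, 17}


LHS: A ∪ B = {1, 3, 4, 5, 6, 7, 9, 10, 11, 13, 14, 17}
(A ∪ B)' = U \ (A ∪ B) = {2, 8, 12, 15, 16, 18}
A' = {1, 2, 6, 7, 8, 9, 10, 11, 12, 13, 14, 15, 16, 17, 18}, B' = {2, 8, 12, 15, 16, 18}
Claimed RHS: A' ∪ B' = {1, 2, 6, 7, 8, 9, 10, 11, 12, 13, 14, 15, 16, 17, 18}
Identity is INVALID: LHS = {2, 8, 12, 15, 16, 18} but the RHS claimed here equals {1, 2, 6, 7, 8, 9, 10, 11, 12, 13, 14, 15, 16, 17, 18}. The correct form is (A ∪ B)' = A' ∩ B'.

Identity is invalid: (A ∪ B)' = {2, 8, 12, 15, 16, 18} but A' ∪ B' = {1, 2, 6, 7, 8, 9, 10, 11, 12, 13, 14, 15, 16, 17, 18}. The correct De Morgan law is (A ∪ B)' = A' ∩ B'.


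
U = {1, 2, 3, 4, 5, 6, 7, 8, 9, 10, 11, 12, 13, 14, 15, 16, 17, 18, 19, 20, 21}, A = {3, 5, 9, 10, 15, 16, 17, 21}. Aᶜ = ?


Aᶜ = U \ A = elements in U but not in A
U = {1, 2, 3, 4, 5, 6, 7, 8, 9, 10, 11, 12, 13, 14, 15, 16, 17, 18, 19, 20, 21}
A = {3, 5, 9, 10, 15, 16, 17, 21}
Aᶜ = {1, 2, 4, 6, 7, 8, 11, 12, 13, 14, 18, 19, 20}

Aᶜ = {1, 2, 4, 6, 7, 8, 11, 12, 13, 14, 18, 19, 20}


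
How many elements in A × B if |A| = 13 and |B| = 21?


|A × B| = |A| × |B|
= 13 × 21
= 273

|A × B| = 273


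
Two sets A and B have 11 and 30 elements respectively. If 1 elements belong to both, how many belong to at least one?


|A ∪ B| = |A| + |B| - |A ∩ B|
= 11 + 30 - 1
= 40

|A ∪ B| = 40


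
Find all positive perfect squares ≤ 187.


Checking each candidate:
Condition: positive perfect squares ≤ 187
Result = {1, 4, 9, 16, 25, 36, 49, 64, 81, 100, 121, 144, 169}

{1, 4, 9, 16, 25, 36, 49, 64, 81, 100, 121, 144, 169}


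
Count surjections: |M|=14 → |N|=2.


n = |M| = 14, k = |N| = 2. Surjections via inclusion-exclusion:
S(n,k) = Σ(-1)^i × C(k,i) × (k-i)^n, i=0 to k
i=0: (-1)^0×C(2,0)×2^14 = 16384
i=1: (-1)^1×C(2,1)×1^14 = -2
i=2: (-1)^2×C(2,2)×0^14 = 0
Total = 16382

Number of surjections = 16382


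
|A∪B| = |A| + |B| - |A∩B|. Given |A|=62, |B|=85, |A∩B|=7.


|A ∪ B| = |A| + |B| - |A ∩ B|
= 62 + 85 - 7
= 140

|A ∪ B| = 140


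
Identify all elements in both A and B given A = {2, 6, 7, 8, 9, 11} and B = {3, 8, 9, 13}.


A = {2, 6, 7, 8, 9, 11}
B = {3, 8, 9, 13}
Region: in both A and B
Elements: {8, 9}

Elements in both A and B: {8, 9}


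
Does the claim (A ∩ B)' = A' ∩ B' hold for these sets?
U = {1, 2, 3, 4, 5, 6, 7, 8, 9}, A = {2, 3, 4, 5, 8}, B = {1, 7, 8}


LHS: A ∩ B = {8}
(A ∩ B)' = U \ (A ∩ B) = {1, 2, 3, 4, 5, 6, 7, 9}
A' = {1, 6, 7, 9}, B' = {2, 3, 4, 5, 6, 9}
Claimed RHS: A' ∩ B' = {6, 9}
Identity is INVALID: LHS = {1, 2, 3, 4, 5, 6, 7, 9} but the RHS claimed here equals {6, 9}. The correct form is (A ∩ B)' = A' ∪ B'.

Identity is invalid: (A ∩ B)' = {1, 2, 3, 4, 5, 6, 7, 9} but A' ∩ B' = {6, 9}. The correct De Morgan law is (A ∩ B)' = A' ∪ B'.


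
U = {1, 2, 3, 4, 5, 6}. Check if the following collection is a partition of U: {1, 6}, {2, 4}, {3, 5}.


A partition requires: (1) non-empty parts, (2) pairwise disjoint, (3) union = U
Parts: {1, 6}, {2, 4}, {3, 5}
Union of parts: {1, 2, 3, 4, 5, 6}
U = {1, 2, 3, 4, 5, 6}
All non-empty? True
Pairwise disjoint? True
Covers U? True

Yes, valid partition


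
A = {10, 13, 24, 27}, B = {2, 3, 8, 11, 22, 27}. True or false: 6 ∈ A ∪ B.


A = {10, 13, 24, 27}, B = {2, 3, 8, 11, 22, 27}
A ∪ B = all elements in A or B
A ∪ B = {2, 3, 8, 10, 11, 13, 22, 24, 27}
Checking if 6 ∈ A ∪ B
6 is not in A ∪ B → False

6 ∉ A ∪ B


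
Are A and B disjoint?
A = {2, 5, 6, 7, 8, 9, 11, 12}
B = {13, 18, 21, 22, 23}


Disjoint means A ∩ B = ∅.
A ∩ B = ∅
A ∩ B = ∅, so A and B are disjoint.

Yes, A and B are disjoint


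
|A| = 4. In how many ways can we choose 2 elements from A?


C(n,k) = n! / (k!(n-k)!)
C(4,2) = 4! / (2!2!)
= 6

C(4,2) = 6


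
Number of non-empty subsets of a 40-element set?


Total subsets = 2^n = 2^40 = 1099511627776
Non-empty subsets exclude the empty set: 2^n - 1
= 1099511627776 - 1
= 1099511627775

Number of non-empty subsets = 1099511627775


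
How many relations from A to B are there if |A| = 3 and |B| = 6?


A relation from A to B is any subset of A × B.
|A × B| = 3 × 6 = 18
# relations = 2^|A × B| = 2^18 = 262144

Number of relations = 262144


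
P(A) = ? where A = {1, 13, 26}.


|A| = 3, so |P(A)| = 2^3 = 8
Enumerate subsets by cardinality (0 to 3):
∅, {1}, {13}, {26}, {1, 13}, {1, 26}, {13, 26}, {1, 13, 26}

P(A) has 8 subsets: ∅, {1}, {13}, {26}, {1, 13}, {1, 26}, {13, 26}, {1, 13, 26}


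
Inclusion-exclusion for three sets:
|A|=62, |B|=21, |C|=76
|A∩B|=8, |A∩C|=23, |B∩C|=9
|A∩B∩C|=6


|A∪B∪C| = |A|+|B|+|C| - |A∩B|-|A∩C|-|B∩C| + |A∩B∩C|
= 62+21+76 - 8-23-9 + 6
= 159 - 40 + 6
= 125

|A ∪ B ∪ C| = 125


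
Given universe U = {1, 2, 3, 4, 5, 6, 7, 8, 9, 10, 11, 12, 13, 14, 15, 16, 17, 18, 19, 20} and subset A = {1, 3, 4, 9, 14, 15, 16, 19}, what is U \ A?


Aᶜ = U \ A = elements in U but not in A
U = {1, 2, 3, 4, 5, 6, 7, 8, 9, 10, 11, 12, 13, 14, 15, 16, 17, 18, 19, 20}
A = {1, 3, 4, 9, 14, 15, 16, 19}
Aᶜ = {2, 5, 6, 7, 8, 10, 11, 12, 13, 17, 18, 20}

Aᶜ = {2, 5, 6, 7, 8, 10, 11, 12, 13, 17, 18, 20}


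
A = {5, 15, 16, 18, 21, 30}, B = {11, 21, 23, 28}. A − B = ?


A \ B = elements in A but not in B
A = {5, 15, 16, 18, 21, 30}
B = {11, 21, 23, 28}
Remove from A any elements in B
A \ B = {5, 15, 16, 18, 30}

A \ B = {5, 15, 16, 18, 30}
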